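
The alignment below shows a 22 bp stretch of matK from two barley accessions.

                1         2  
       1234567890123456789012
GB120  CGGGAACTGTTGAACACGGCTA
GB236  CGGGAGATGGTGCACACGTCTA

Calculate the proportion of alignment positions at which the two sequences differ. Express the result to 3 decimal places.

Mismatches occur at site 6 (A/G), site 7 (C/A), site 10 (T/G), site 13 (A/C), site 19 (G/T).
There are 5 differences over 22 sites, so p = 5/22 = 0.227.

0.227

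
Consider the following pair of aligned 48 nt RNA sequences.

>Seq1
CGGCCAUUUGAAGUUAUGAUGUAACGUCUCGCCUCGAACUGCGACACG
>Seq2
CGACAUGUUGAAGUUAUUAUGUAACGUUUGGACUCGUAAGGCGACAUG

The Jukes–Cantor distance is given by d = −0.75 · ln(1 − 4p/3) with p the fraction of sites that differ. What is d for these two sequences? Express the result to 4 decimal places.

0.3041

Mismatches occur at site 3 (G↔A), site 5 (C↔A), site 6 (A↔U), site 7 (U↔G), site 18 (G↔U), site 28 (C↔U), site 30 (C↔G), site 32 (C↔A), site 37 (A↔U), site 39 (C↔A), site 40 (U↔G), site 47 (C↔U).
p = 12/48 = 0.250000.
d = −0.75 · ln(1 − (4/3)·0.250000) = −0.75 · ln(0.666667) = −0.75 · (-0.405465) = 0.3041.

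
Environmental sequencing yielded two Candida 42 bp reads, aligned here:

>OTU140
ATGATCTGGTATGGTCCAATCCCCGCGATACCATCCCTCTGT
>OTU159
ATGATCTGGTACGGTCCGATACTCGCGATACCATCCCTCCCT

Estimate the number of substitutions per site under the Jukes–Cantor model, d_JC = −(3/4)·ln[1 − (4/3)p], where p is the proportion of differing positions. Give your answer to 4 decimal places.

Mismatches occur at site 12 (T↔C), site 18 (A↔G), site 21 (C↔A), site 23 (C↔T), site 40 (T↔C), site 41 (G↔C).
p = 6/42 = 0.142857.
d = −0.75 · ln(1 − (4/3)·0.142857) = −0.75 · ln(0.809524) = −0.75 · (-0.211309) = 0.1585.

0.1585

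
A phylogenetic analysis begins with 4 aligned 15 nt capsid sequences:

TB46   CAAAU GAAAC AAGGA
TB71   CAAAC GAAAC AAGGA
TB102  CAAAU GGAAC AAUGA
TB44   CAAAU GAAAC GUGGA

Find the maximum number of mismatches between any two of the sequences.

Pairwise Hamming distances:
  TB46 vs TB71: 1
  TB46 vs TB102: 2
  TB46 vs TB44: 2
  TB71 vs TB102: 3
  TB71 vs TB44: 3
  TB102 vs TB44: 4
The largest is 4, between TB102 and TB44.

4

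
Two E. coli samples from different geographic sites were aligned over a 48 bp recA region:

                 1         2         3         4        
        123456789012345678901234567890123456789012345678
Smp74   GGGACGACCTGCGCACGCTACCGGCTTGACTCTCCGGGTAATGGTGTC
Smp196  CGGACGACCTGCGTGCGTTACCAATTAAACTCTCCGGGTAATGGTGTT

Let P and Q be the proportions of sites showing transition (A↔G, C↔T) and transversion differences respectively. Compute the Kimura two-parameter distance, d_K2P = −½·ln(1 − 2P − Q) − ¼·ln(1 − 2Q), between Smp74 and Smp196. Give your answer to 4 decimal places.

The sequences differ at positions 1 (G/C, transversion), 14 (C/T, transition), 15 (A/G, transition), 18 (C/T, transition), 23 (G/A, transition), 24 (G/A, transition), 25 (C/T, transition), 27 (T/A, transversion), 28 (G/A, transition), 48 (C/T, transition).
Of the 10 differences, 8 transitions and 2 transversions over 48 sites: P = 8/48 = 0.166667, Q = 2/48 = 0.041667.
d = −0.5·ln(0.624999) − 0.25·ln(0.916666) = −0.5·(-0.470005) − 0.25·(-0.087012) = 0.2568.

0.2568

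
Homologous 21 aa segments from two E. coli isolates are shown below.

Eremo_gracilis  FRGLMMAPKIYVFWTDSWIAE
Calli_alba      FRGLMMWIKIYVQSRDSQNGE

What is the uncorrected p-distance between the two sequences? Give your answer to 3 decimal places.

0.381

Mismatches occur at site 7 (A→W), site 8 (P→I), site 13 (F→Q), site 14 (W→S), site 15 (T→R), site 18 (W→Q), site 19 (I→N), site 20 (A→G).
There are 8 differences over 21 sites, so p = 8/21 = 0.381.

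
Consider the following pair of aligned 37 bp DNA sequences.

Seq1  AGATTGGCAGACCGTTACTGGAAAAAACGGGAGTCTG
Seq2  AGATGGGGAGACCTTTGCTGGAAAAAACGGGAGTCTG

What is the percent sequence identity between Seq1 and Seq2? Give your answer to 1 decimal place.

Differing sites — 5:T/G; 8:C/G; 14:G/T; 17:A/G.
33 of the 37 sites match, so the percent identity is 33/37 × 100 = 89.2%.

89.2%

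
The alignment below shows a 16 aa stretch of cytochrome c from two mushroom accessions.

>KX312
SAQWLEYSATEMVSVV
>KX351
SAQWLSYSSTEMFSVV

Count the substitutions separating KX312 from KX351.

3

The sequences differ at positions 6 (E/S), 9 (A/S), 13 (V/F).
That gives 3 mismatches out of 16 aligned sites, so the Hamming distance is 3.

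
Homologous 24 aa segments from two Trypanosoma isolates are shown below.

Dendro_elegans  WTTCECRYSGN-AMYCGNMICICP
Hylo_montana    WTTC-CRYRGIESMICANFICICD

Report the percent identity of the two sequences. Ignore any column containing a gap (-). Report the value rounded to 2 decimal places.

68.18%

Excluding the 2 gap columns leaves 22 comparable sites.
Differing sites — 9:S/R; 11:N/I; 13:A/S; 15:Y/I; 17:G/A; 19:M/F; 24:P/D.
15 of the 22 comparable sites match, so the percent identity is 15/22 × 100 = 68.18%.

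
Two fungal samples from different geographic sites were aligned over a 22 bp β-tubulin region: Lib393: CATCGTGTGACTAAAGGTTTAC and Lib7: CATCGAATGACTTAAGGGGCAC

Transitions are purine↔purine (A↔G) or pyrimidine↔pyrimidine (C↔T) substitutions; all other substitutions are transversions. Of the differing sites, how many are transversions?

4

Differing sites — 6:T/A (Tv); 7:G/A (Ti); 13:A/T (Tv); 18:T/G (Tv); 19:T/G (Tv); 20:T/C (Ti).
Of the 6 differences, 2 transitions and 4 transversions, so the answer is 4.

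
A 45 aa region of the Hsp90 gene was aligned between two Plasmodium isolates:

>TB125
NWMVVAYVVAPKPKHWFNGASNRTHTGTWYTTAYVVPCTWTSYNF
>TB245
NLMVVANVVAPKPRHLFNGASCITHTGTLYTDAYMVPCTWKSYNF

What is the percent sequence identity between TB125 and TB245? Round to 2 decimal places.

77.78%

Mismatches occur at site 2 (W↔L), site 7 (Y↔N), site 14 (K↔R), site 16 (W↔L), site 22 (N↔C), site 23 (R↔I), site 29 (W↔L), site 32 (T↔D), site 35 (V↔M), site 41 (T↔K).
35 of the 45 sites match, so the percent identity is 35/45 × 100 = 77.78%.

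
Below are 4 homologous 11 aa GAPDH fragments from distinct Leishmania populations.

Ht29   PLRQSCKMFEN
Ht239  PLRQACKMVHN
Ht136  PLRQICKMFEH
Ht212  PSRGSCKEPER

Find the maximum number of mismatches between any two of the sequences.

7

Pairwise Hamming distances:
  Ht29 vs Ht239: 3
  Ht29 vs Ht136: 2
  Ht29 vs Ht212: 5
  Ht239 vs Ht136: 4
  Ht239 vs Ht212: 7
  Ht136 vs Ht212: 6
The largest is 7, between Ht239 and Ht212.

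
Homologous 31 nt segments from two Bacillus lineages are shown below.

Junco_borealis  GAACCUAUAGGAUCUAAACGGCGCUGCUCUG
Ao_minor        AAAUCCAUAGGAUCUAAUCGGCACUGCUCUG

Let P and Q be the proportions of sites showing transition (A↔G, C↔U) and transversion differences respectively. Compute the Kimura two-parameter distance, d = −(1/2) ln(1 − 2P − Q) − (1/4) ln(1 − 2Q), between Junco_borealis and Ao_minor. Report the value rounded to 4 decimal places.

Mismatches occur at site 1 (G↔A, transition), site 4 (C↔U, transition), site 6 (U↔C, transition), site 18 (A↔U, transversion), site 23 (G↔A, transition).
Of the 5 differences, 4 transitions and 1 transversion over 31 sites: P = 4/31 = 0.129032, Q = 1/31 = 0.032258.
d = −0.5·ln(0.709678) − 0.25·ln(0.935484) = −0.5·(-0.342944) − 0.25·(-0.066691) = 0.1881.

0.1881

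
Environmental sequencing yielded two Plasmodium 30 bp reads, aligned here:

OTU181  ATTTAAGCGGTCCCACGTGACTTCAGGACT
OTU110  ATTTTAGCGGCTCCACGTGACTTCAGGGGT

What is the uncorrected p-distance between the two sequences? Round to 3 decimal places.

The sequences differ at positions 5 (A/T), 11 (T/C), 12 (C/T), 28 (A/G), 29 (C/G).
There are 5 differences over 30 sites, so p = 5/30 = 0.167.

0.167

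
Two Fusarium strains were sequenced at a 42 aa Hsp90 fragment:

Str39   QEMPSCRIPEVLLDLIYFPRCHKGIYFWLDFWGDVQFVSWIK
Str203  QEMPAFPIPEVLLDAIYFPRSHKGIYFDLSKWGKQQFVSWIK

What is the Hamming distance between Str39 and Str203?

10

Mismatches occur at site 5 (S→A), site 6 (C→F), site 7 (R→P), site 15 (L→A), site 21 (C→S), site 28 (W→D), site 30 (D→S), site 31 (F→K), site 34 (D→K), site 35 (V→Q).
That gives 10 mismatches out of 42 aligned sites, so the Hamming distance is 10.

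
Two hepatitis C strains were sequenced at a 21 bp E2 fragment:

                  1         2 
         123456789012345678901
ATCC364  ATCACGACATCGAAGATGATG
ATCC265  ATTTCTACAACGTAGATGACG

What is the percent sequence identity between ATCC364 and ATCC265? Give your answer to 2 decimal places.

71.43%

Mismatches occur at site 3 (C→T), site 4 (A→T), site 6 (G→T), site 10 (T→A), site 13 (A→T), site 20 (T→C).
15 of the 21 sites match, so the percent identity is 15/21 × 100 = 71.43%.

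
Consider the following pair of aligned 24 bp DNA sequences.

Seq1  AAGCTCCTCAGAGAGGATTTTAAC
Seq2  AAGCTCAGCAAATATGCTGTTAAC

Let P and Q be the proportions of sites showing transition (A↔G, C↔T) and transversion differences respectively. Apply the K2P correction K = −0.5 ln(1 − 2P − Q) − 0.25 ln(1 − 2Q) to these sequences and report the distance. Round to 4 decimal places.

0.3760

The sequences differ at positions 7 (C/A, transversion), 8 (T/G, transversion), 11 (G/A, transition), 13 (G/T, transversion), 15 (G/T, transversion), 17 (A/C, transversion), 19 (T/G, transversion).
Of the 7 differences, 1 transition and 6 transversions over 24 sites: P = 1/24 = 0.041667, Q = 6/24 = 0.250000.
d = −0.5·ln(0.666666) − 0.25·ln(0.500000) = −0.5·(-0.405466) − 0.25·(-0.693147) = 0.3760.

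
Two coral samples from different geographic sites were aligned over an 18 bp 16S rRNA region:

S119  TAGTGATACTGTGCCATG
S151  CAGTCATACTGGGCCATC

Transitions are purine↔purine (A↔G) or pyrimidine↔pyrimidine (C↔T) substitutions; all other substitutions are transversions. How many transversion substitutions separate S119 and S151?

The sequences differ at positions 1 (T/C, transition), 5 (G/C, transversion), 12 (T/G, transversion), 18 (G/C, transversion).
Of the 4 differences, 1 transition and 3 transversions, so the answer is 3.

3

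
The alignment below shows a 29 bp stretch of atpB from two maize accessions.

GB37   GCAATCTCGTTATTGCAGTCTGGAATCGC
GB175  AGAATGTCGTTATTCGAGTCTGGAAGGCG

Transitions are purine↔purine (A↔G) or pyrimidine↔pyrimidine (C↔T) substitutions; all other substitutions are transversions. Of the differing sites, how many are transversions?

Differing sites — 1:G/A (Ti); 2:C/G (Tv); 6:C/G (Tv); 15:G/C (Tv); 16:C/G (Tv); 26:T/G (Tv); 27:C/G (Tv); 28:G/C (Tv); 29:C/G (Tv).
Of the 9 differences, 1 transition and 8 transversions, so the answer is 8.

8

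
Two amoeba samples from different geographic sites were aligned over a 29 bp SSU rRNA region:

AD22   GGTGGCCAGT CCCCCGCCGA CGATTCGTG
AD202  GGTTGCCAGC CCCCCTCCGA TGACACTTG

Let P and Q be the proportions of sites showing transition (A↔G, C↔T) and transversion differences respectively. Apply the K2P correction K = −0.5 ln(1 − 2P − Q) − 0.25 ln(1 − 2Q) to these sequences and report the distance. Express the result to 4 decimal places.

Mismatches occur at site 4 (G↔T, transversion), site 10 (T↔C, transition), site 16 (G↔T, transversion), site 21 (C↔T, transition), site 24 (T↔C, transition), site 25 (T↔A, transversion), site 27 (G↔T, transversion).
Of the 7 differences, 3 transitions and 4 transversions over 29 sites: P = 3/29 = 0.103448, Q = 4/29 = 0.137931.
d = −0.5·ln(0.655173) − 0.25·ln(0.724138) = −0.5·(-0.422856) − 0.25·(-0.322773) = 0.2921.

0.2921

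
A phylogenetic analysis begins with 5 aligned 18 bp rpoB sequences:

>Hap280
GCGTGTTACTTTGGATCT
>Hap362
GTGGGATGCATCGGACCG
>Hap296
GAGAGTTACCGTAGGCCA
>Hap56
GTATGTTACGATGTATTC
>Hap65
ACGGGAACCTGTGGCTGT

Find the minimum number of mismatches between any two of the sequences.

7

Pairwise Hamming distances:
  Hap280 vs Hap362: 8
  Hap280 vs Hap296: 8
  Hap280 vs Hap56: 7
  Hap280 vs Hap65: 8
  Hap362 vs Hap296: 10
  Hap362 vs Hap56: 11
  Hap362 vs Hap65: 11
  Hap296 vs Hap56: 11
  Hap296 vs Hap65: 12
  Hap56 vs Hap65: 13
The smallest is 7, between Hap280 and Hap56.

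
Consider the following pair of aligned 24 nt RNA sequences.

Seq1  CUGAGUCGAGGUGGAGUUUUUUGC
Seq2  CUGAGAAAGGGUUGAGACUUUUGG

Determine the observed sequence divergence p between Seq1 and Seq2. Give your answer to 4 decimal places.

0.3333

Mismatches occur at site 6 (U→A), site 7 (C→A), site 8 (G→A), site 9 (A→G), site 13 (G→U), site 17 (U→A), site 18 (U→C), site 24 (C→G).
There are 8 differences over 24 sites, so p = 8/24 = 0.3333.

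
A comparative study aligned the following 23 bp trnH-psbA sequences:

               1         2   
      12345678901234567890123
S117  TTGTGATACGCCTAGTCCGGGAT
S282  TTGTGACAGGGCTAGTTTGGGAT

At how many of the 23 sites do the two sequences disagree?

Differing sites — 7:T/C; 9:C/G; 11:C/G; 17:C/T; 18:C/T.
That gives 5 mismatches out of 23 aligned sites, so the Hamming distance is 5.

5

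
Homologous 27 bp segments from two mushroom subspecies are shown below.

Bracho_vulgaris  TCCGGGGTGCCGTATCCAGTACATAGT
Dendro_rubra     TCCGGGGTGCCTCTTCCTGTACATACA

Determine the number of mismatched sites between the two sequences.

6

Differing sites — 12:G/T; 13:T/C; 14:A/T; 18:A/T; 26:G/C; 27:T/A.
That gives 6 mismatches out of 27 aligned sites, so the Hamming distance is 6.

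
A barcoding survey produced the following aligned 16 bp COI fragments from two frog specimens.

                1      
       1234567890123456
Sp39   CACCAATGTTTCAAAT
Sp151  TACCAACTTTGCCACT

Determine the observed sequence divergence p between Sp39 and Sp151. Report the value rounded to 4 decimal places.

0.3750

Mismatches occur at site 1 (C↔T), site 7 (T↔C), site 8 (G↔T), site 11 (T↔G), site 13 (A↔C), site 15 (A↔C).
There are 6 differences over 16 sites, so p = 6/16 = 0.3750.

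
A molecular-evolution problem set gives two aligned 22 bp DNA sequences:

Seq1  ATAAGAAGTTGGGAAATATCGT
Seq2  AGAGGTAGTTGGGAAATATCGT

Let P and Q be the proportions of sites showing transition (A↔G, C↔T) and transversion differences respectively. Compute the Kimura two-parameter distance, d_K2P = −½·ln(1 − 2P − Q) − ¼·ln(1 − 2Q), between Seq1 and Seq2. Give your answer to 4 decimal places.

Differing sites — 2:T/G (Tv); 4:A/G (Ti); 6:A/T (Tv).
Of the 3 differences, 1 transition and 2 transversions over 22 sites: P = 1/22 = 0.045455, Q = 2/22 = 0.090909.
d = −0.5·ln(0.818181) − 0.25·ln(0.818182) = −0.5·(-0.200672) − 0.25·(-0.200670) = 0.1505.

0.1505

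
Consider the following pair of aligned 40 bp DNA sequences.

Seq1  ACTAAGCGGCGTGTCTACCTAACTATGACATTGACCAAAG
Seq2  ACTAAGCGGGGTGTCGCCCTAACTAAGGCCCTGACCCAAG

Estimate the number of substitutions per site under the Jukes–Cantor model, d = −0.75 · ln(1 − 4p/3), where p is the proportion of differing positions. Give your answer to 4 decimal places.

0.2326

Differing sites — 10:C/G; 16:T/G; 17:A/C; 26:T/A; 28:A/G; 30:A/C; 31:T/C; 37:A/C.
p = 8/40 = 0.200000.
d = −0.75 · ln(1 − (4/3)·0.200000) = −0.75 · ln(0.733333) = −0.75 · (-0.310155) = 0.2326.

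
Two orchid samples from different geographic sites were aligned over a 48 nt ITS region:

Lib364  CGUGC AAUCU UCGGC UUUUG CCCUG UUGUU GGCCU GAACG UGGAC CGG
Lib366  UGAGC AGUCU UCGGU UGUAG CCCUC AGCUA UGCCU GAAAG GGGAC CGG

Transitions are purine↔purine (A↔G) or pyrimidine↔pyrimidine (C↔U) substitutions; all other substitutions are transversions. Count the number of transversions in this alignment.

The sequences differ at positions 1 (C/U, transition), 3 (U/A, transversion), 7 (A/G, transition), 15 (C/U, transition), 17 (U/G, transversion), 19 (U/A, transversion), 25 (G/C, transversion), 26 (U/A, transversion), 27 (U/G, transversion), 28 (G/C, transversion), 30 (U/A, transversion), 31 (G/U, transversion), 39 (C/A, transversion), 41 (U/G, transversion).
Of the 14 differences, 3 transitions and 11 transversions, so the answer is 11.

11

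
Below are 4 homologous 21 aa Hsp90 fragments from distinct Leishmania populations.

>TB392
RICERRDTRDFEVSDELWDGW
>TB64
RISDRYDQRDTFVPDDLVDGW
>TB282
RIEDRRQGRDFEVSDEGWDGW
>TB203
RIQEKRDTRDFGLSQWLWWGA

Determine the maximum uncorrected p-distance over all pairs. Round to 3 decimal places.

Pairwise Hamming distances:
  TB392 vs TB64: 9
  TB392 vs TB282: 5
  TB392 vs TB203: 8
  TB64 vs TB282: 10
  TB64 vs TB203: 14
  TB282 vs TB203: 12
The largest is 14 mismatches, between TB64 and TB203; p = 14/21 = 0.667.

0.667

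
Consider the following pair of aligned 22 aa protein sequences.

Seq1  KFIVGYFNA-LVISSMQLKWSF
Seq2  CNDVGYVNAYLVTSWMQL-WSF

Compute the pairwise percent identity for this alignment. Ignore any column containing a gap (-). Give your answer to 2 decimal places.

Excluding the 2 gap columns leaves 20 comparable sites.
The sequences differ at positions 1 (K/C), 2 (F/N), 3 (I/D), 7 (F/V), 13 (I/T), 15 (S/W).
14 of the 20 comparable sites match, so the percent identity is 14/20 × 100 = 70.00%.

70.00%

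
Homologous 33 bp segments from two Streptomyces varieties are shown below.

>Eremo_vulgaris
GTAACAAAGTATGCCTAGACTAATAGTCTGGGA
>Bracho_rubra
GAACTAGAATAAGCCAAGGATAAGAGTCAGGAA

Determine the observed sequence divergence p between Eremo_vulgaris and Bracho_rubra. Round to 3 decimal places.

0.364

Mismatches occur at site 2 (T↔A), site 4 (A↔C), site 5 (C↔T), site 7 (A↔G), site 9 (G↔A), site 12 (T↔A), site 16 (T↔A), site 19 (A↔G), site 20 (C↔A), site 24 (T↔G), site 29 (T↔A), site 32 (G↔A).
There are 12 differences over 33 sites, so p = 12/33 = 0.364.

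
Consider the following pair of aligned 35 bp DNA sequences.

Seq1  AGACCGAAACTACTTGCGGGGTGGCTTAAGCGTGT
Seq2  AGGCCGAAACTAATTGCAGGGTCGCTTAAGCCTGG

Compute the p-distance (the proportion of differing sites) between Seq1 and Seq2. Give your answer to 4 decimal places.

Mismatches occur at site 3 (A↔G), site 13 (C↔A), site 18 (G↔A), site 23 (G↔C), site 32 (G↔C), site 35 (T↔G).
There are 6 differences over 35 sites, so p = 6/35 = 0.1714.

0.1714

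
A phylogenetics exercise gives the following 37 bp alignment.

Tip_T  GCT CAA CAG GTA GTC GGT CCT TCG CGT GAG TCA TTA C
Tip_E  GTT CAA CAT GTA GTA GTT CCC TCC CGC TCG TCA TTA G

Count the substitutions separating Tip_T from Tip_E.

10

Mismatches occur at site 2 (C↔T), site 9 (G↔T), site 15 (C↔A), site 17 (G↔T), site 21 (T↔C), site 24 (G↔C), site 27 (T↔C), site 28 (G↔T), site 29 (A↔C), site 37 (C↔G).
That gives 10 mismatches out of 37 aligned sites, so the Hamming distance is 10.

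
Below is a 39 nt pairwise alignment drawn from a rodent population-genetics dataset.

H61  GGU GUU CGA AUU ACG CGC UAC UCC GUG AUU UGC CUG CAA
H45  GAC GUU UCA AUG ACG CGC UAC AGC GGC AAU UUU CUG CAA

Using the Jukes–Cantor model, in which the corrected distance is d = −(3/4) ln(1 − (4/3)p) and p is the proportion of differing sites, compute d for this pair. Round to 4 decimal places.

The sequences differ at positions 2 (G/A), 3 (U/C), 7 (C/U), 8 (G/C), 12 (U/G), 22 (U/A), 23 (C/G), 26 (U/G), 27 (G/C), 29 (U/A), 32 (G/U), 33 (C/U).
p = 12/39 = 0.307692.
d = −0.75 · ln(1 − (4/3)·0.307692) = −0.75 · ln(0.589744) = −0.75 · (-0.528067) = 0.3961.

0.3961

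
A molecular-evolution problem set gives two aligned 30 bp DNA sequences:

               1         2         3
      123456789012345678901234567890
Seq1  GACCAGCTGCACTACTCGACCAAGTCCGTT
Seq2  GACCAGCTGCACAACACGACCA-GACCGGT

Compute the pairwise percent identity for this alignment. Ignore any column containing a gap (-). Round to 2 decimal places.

Excluding the 1 gap column leaves 29 comparable sites.
Differing sites — 13:T/A; 16:T/A; 25:T/A; 29:T/G.
25 of the 29 comparable sites match, so the percent identity is 25/29 × 100 = 86.21%.

86.21%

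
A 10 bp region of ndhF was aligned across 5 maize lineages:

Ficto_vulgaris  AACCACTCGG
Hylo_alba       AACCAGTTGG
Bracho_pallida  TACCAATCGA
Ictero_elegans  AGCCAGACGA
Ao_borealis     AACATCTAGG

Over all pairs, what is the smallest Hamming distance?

Pairwise Hamming distances:
  Ficto_vulgaris vs Hylo_alba: 2
  Ficto_vulgaris vs Bracho_pallida: 3
  Ficto_vulgaris vs Ictero_elegans: 4
  Ficto_vulgaris vs Ao_borealis: 3
  Hylo_alba vs Bracho_pallida: 4
  Hylo_alba vs Ictero_elegans: 4
  Hylo_alba vs Ao_borealis: 4
  Bracho_pallida vs Ictero_elegans: 4
  Bracho_pallida vs Ao_borealis: 6
  Ictero_elegans vs Ao_borealis: 7
The smallest is 2, between Ficto_vulgaris and Hylo_alba.

2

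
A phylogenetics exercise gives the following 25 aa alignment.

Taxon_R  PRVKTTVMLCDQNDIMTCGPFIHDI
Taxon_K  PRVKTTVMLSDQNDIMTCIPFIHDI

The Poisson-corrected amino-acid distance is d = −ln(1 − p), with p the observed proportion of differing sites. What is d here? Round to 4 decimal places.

Differing sites — 10:C/S; 19:G/I.
p = 2/25 = 0.080000.
d = −ln(1 − 0.080000) = −ln(0.920000) = 0.0834.

0.0834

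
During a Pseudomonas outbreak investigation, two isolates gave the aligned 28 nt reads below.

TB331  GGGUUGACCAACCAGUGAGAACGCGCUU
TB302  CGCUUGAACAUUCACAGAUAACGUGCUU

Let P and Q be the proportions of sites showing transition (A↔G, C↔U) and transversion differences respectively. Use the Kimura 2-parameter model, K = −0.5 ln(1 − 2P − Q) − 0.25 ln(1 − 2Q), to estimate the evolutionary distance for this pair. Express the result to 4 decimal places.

Differing sites — 1:G/C (Tv); 3:G/C (Tv); 8:C/A (Tv); 11:A/U (Tv); 12:C/U (Ti); 15:G/C (Tv); 16:U/A (Tv); 19:G/U (Tv); 24:C/U (Ti).
Of the 9 differences, 2 transitions and 7 transversions over 28 sites: P = 2/28 = 0.071429, Q = 7/28 = 0.250000.
d = −0.5·ln(0.607142) − 0.25·ln(0.500000) = −0.5·(-0.498993) − 0.25·(-0.693147) = 0.4228.

0.4228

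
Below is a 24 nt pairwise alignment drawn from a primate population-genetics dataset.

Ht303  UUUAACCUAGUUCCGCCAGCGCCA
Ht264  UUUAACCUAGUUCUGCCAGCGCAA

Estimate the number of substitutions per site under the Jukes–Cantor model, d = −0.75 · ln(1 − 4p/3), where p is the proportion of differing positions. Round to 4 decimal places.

0.0883

Mismatches occur at site 14 (C/U), site 23 (C/A).
p = 2/24 = 0.083333.
d = −0.75 · ln(1 − (4/3)·0.083333) = −0.75 · ln(0.888889) = −0.75 · (-0.117783) = 0.0883.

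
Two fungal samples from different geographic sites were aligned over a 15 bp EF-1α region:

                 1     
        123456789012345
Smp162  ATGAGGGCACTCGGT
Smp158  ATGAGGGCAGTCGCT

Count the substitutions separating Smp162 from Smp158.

Mismatches occur at site 10 (C↔G), site 14 (G↔C).
That gives 2 mismatches out of 15 aligned sites, so the Hamming distance is 2.

2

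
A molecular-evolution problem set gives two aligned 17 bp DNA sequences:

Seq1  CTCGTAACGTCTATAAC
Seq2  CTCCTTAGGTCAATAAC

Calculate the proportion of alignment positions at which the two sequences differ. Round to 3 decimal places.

0.235

Differing sites — 4:G/C; 6:A/T; 8:C/G; 12:T/A.
There are 4 differences over 17 sites, so p = 4/17 = 0.235.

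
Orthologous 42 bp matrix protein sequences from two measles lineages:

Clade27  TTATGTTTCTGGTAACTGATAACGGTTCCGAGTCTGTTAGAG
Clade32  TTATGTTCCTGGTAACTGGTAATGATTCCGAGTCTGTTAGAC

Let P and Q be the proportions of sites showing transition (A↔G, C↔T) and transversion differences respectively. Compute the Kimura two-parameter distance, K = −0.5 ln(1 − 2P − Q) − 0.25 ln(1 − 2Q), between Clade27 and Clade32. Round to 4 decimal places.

Differing sites — 8:T/C (Ti); 19:A/G (Ti); 23:C/T (Ti); 25:G/A (Ti); 42:G/C (Tv).
Of the 5 differences, 4 transitions and 1 transversion over 42 sites: P = 4/42 = 0.095238, Q = 1/42 = 0.023810.
d = −0.5·ln(0.785714) − 0.25·ln(0.952380) = −0.5·(-0.241162) − 0.25·(-0.048791) = 0.1328.

0.1328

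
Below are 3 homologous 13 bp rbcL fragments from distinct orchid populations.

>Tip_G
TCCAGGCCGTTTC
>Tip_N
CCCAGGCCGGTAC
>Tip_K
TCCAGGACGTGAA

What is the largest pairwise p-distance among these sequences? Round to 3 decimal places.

Pairwise Hamming distances:
  Tip_G vs Tip_N: 3
  Tip_G vs Tip_K: 4
  Tip_N vs Tip_K: 5
The largest is 5 mismatches, between Tip_N and Tip_K; p = 5/13 = 0.385.

0.385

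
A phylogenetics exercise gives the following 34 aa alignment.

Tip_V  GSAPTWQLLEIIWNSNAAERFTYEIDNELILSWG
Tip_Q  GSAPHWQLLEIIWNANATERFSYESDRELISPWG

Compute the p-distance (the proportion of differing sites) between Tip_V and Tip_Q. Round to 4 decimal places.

The sequences differ at positions 5 (T/H), 15 (S/A), 18 (A/T), 22 (T/S), 25 (I/S), 27 (N/R), 31 (L/S), 32 (S/P).
There are 8 differences over 34 sites, so p = 8/34 = 0.2353.

0.2353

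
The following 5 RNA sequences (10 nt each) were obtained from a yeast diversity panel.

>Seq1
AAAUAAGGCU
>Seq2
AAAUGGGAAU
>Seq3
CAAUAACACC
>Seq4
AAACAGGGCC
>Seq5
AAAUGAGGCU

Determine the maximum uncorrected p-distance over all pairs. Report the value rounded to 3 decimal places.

Pairwise Hamming distances:
  Seq1 vs Seq2: 4
  Seq1 vs Seq3: 4
  Seq1 vs Seq4: 3
  Seq1 vs Seq5: 1
  Seq2 vs Seq3: 6
  Seq2 vs Seq4: 5
  Seq2 vs Seq5: 3
  Seq3 vs Seq4: 5
  Seq3 vs Seq5: 5
  Seq4 vs Seq5: 4
The largest is 6 mismatches, between Seq2 and Seq3; p = 6/10 = 0.600.

0.600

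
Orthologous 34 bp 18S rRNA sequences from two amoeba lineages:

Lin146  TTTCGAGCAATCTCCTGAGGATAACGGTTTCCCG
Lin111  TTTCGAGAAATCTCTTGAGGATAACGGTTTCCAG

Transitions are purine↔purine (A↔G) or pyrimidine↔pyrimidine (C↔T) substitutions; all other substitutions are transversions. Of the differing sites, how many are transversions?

Mismatches occur at site 8 (C/A, transversion), site 15 (C/T, transition), site 33 (C/A, transversion).
Of the 3 differences, 1 transition and 2 transversions, so the answer is 2.

2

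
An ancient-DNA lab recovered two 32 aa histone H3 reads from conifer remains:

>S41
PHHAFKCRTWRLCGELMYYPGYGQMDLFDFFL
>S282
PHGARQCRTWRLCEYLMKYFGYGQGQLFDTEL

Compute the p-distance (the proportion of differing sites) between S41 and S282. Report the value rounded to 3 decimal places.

0.344

The sequences differ at positions 3 (H/G), 5 (F/R), 6 (K/Q), 14 (G/E), 15 (E/Y), 18 (Y/K), 20 (P/F), 25 (M/G), 26 (D/Q), 30 (F/T), 31 (F/E).
There are 11 differences over 32 sites, so p = 11/32 = 0.344.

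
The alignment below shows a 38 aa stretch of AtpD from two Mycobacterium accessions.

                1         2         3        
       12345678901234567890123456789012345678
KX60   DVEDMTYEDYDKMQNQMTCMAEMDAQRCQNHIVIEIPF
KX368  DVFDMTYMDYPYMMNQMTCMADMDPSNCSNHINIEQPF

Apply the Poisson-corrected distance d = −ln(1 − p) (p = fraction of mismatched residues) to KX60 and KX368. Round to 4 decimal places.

0.3795

Differing sites — 3:E/F; 8:E/M; 11:D/P; 12:K/Y; 14:Q/M; 22:E/D; 25:A/P; 26:Q/S; 27:R/N; 29:Q/S; 33:V/N; 36:I/Q.
p = 12/38 = 0.315789.
d = −ln(1 − 0.315789) = −ln(0.684211) = 0.3795.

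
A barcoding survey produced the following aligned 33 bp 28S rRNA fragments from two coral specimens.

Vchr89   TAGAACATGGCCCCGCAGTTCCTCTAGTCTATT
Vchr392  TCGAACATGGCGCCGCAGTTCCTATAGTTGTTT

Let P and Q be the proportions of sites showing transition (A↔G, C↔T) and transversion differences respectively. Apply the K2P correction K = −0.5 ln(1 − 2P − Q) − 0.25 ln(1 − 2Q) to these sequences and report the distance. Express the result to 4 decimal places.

Mismatches occur at site 2 (A→C, transversion), site 12 (C→G, transversion), site 24 (C→A, transversion), site 29 (C→T, transition), site 30 (T→G, transversion), site 31 (A→T, transversion).
Of the 6 differences, 1 transition and 5 transversions over 33 sites: P = 1/33 = 0.030303, Q = 5/33 = 0.151515.
d = −0.5·ln(0.787879) − 0.25·ln(0.696970) = −0.5·(-0.238411) − 0.25·(-0.361013) = 0.2095.

0.2095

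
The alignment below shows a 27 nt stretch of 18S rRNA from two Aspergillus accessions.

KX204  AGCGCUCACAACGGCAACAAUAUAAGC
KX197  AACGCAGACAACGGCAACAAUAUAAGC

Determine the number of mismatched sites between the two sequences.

3

The sequences differ at positions 2 (G/A), 6 (U/A), 7 (C/G).
That gives 3 mismatches out of 27 aligned sites, so the Hamming distance is 3.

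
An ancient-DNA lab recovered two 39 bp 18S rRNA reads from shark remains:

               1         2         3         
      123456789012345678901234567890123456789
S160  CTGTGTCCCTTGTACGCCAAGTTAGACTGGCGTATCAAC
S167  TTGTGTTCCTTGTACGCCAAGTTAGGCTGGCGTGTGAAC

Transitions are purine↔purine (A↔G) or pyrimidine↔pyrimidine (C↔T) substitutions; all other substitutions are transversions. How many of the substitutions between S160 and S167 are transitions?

4

Mismatches occur at site 1 (C/T, transition), site 7 (C/T, transition), site 26 (A/G, transition), site 34 (A/G, transition), site 36 (C/G, transversion).
Of the 5 differences, 4 transitions and 1 transversion, so the answer is 4.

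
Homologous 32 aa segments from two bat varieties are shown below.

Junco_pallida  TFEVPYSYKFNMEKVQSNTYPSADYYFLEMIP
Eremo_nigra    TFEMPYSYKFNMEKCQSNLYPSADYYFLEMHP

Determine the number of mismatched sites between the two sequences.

4

The sequences differ at positions 4 (V/M), 15 (V/C), 19 (T/L), 31 (I/H).
That gives 4 mismatches out of 32 aligned sites, so the Hamming distance is 4.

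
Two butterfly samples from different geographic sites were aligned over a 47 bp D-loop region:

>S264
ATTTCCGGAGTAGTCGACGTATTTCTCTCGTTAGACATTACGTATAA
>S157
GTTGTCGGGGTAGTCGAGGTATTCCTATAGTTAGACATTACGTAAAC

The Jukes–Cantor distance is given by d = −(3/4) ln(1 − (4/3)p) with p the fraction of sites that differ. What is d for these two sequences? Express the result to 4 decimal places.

0.2502

Mismatches occur at site 1 (A→G), site 4 (T→G), site 5 (C→T), site 9 (A→G), site 18 (C→G), site 24 (T→C), site 27 (C→A), site 29 (C→A), site 45 (T→A), site 47 (A→C).
p = 10/47 = 0.212766.
d = −0.75 · ln(1 − (4/3)·0.212766) = −0.75 · ln(0.716312) = −0.75 · (-0.333639) = 0.2502.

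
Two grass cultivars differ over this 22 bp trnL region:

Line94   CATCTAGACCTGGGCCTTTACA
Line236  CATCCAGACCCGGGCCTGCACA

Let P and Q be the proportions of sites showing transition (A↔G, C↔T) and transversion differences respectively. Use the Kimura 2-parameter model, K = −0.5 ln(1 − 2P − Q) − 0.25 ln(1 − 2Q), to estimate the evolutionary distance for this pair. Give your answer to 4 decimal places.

0.2153

Mismatches occur at site 5 (T/C, transition), site 11 (T/C, transition), site 18 (T/G, transversion), site 19 (T/C, transition).
Of the 4 differences, 3 transitions and 1 transversion over 22 sites: P = 3/22 = 0.136364, Q = 1/22 = 0.045455.
d = −0.5·ln(0.681817) − 0.25·ln(0.909090) = −0.5·(-0.382994) − 0.25·(-0.095311) = 0.2153.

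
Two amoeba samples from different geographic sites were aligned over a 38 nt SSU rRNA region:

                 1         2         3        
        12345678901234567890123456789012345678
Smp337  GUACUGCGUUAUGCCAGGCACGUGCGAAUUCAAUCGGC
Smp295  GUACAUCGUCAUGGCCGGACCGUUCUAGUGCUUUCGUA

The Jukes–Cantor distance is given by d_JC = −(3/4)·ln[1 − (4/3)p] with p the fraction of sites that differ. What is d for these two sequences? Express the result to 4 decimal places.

The sequences differ at positions 5 (U/A), 6 (G/U), 10 (U/C), 14 (C/G), 16 (A/C), 19 (C/A), 20 (A/C), 24 (G/U), 26 (G/U), 28 (A/G), 30 (U/G), 32 (A/U), 33 (A/U), 37 (G/U), 38 (C/A).
p = 15/38 = 0.394737.
d = −0.75 · ln(1 − (4/3)·0.394737) = −0.75 · ln(0.473684) = −0.75 · (-0.747215) = 0.5604.

0.5604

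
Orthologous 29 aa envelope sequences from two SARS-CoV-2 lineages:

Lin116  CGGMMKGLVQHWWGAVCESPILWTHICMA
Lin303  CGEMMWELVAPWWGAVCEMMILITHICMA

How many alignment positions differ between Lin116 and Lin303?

Differing sites — 3:G/E; 6:K/W; 7:G/E; 10:Q/A; 11:H/P; 19:S/M; 20:P/M; 23:W/I.
That gives 8 mismatches out of 29 aligned sites, so the Hamming distance is 8.

8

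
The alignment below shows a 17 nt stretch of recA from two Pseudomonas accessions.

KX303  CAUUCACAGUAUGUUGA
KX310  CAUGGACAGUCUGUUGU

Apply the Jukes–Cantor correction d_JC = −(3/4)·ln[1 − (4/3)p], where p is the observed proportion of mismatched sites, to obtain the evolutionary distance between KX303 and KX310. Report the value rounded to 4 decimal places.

The sequences differ at positions 4 (U/G), 5 (C/G), 11 (A/C), 17 (A/U).
p = 4/17 = 0.235294.
d = −0.75 · ln(1 − (4/3)·0.235294) = −0.75 · ln(0.686275) = −0.75 · (-0.376477) = 0.2824.

0.2824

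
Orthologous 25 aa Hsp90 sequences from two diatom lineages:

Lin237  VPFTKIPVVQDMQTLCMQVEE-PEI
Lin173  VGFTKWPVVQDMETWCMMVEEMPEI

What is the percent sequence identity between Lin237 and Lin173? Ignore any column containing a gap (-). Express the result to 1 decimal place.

79.2%

Excluding the 1 gap column leaves 24 comparable sites.
Mismatches occur at site 2 (P/G), site 6 (I/W), site 13 (Q/E), site 15 (L/W), site 18 (Q/M).
19 of the 24 comparable sites match, so the percent identity is 19/24 × 100 = 79.2%.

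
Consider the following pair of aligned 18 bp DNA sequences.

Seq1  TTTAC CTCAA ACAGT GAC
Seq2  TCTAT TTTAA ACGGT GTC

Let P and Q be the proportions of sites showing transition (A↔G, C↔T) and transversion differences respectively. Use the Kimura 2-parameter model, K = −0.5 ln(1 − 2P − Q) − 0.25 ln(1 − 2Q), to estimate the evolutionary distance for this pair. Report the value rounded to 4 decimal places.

0.5017

Differing sites — 2:T/C (Ti); 5:C/T (Ti); 6:C/T (Ti); 8:C/T (Ti); 13:A/G (Ti); 17:A/T (Tv).
Of the 6 differences, 5 transitions and 1 transversion over 18 sites: P = 5/18 = 0.277778, Q = 1/18 = 0.055556.
d = −0.5·ln(0.388888) − 0.25·ln(0.888888) = −0.5·(-0.944464) − 0.25·(-0.117784) = 0.5017.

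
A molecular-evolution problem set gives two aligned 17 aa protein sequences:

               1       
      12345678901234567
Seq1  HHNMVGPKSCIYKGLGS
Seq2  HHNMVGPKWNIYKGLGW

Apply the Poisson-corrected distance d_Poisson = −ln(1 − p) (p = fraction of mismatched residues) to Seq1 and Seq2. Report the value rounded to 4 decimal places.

Differing sites — 9:S/W; 10:C/N; 17:S/W.
p = 3/17 = 0.176471.
d = −ln(1 − 0.176471) = −ln(0.823529) = 0.1942.

0.1942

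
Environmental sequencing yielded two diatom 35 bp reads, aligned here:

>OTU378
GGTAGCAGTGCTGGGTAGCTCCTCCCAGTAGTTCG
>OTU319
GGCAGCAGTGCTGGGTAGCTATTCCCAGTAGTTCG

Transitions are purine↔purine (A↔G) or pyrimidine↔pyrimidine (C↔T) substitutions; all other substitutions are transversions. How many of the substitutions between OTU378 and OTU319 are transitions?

The sequences differ at positions 3 (T/C, transition), 21 (C/A, transversion), 22 (C/T, transition).
Of the 3 differences, 2 transitions and 1 transversion, so the answer is 2.

2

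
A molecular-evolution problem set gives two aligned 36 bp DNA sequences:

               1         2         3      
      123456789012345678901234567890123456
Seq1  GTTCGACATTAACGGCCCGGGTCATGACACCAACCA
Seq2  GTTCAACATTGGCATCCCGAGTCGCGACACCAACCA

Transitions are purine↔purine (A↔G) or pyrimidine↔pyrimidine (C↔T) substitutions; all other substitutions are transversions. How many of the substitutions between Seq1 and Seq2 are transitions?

7

Mismatches occur at site 5 (G/A, transition), site 11 (A/G, transition), site 12 (A/G, transition), site 14 (G/A, transition), site 15 (G/T, transversion), site 20 (G/A, transition), site 24 (A/G, transition), site 25 (T/C, transition).
Of the 8 differences, 7 transitions and 1 transversion, so the answer is 7.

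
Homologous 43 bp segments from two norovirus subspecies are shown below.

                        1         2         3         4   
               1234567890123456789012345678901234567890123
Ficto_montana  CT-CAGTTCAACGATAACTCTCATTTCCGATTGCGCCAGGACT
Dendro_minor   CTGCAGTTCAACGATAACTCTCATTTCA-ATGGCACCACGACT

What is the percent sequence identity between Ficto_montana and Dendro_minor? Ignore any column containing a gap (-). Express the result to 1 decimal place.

90.2%

Excluding the 2 gap columns leaves 41 comparable sites.
The sequences differ at positions 28 (C/A), 32 (T/G), 35 (G/A), 39 (G/C).
37 of the 41 comparable sites match, so the percent identity is 37/41 × 100 = 90.2%.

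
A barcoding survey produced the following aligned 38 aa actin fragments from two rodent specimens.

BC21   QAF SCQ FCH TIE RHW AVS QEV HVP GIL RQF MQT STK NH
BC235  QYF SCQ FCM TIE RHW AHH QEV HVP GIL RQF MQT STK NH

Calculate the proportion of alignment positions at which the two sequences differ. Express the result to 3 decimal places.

Mismatches occur at site 2 (A/Y), site 9 (H/M), site 17 (V/H), site 18 (S/H).
There are 4 differences over 38 sites, so p = 4/38 = 0.105.

0.105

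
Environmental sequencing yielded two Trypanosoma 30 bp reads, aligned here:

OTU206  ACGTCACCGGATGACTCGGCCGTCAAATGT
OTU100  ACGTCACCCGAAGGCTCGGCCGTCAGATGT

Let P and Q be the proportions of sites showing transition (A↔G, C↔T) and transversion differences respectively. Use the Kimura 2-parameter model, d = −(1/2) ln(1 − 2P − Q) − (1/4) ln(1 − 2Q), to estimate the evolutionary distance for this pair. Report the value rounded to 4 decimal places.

The sequences differ at positions 9 (G/C, transversion), 12 (T/A, transversion), 14 (A/G, transition), 26 (A/G, transition).
Of the 4 differences, 2 transitions and 2 transversions over 30 sites: P = 2/30 = 0.066667, Q = 2/30 = 0.066667.
d = −0.5·ln(0.799999) − 0.25·ln(0.866666) = −0.5·(-0.223145) − 0.25·(-0.143102) = 0.1473.

0.1473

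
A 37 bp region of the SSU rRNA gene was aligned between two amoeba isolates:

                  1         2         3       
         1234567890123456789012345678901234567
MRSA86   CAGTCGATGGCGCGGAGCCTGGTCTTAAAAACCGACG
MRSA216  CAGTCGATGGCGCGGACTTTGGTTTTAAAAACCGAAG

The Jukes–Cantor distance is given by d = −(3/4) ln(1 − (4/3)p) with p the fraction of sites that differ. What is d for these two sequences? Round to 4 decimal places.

0.1490

Differing sites — 17:G/C; 18:C/T; 19:C/T; 24:C/T; 36:C/A.
p = 5/37 = 0.135135.
d = −0.75 · ln(1 − (4/3)·0.135135) = −0.75 · ln(0.819820) = −0.75 · (-0.198670) = 0.1490.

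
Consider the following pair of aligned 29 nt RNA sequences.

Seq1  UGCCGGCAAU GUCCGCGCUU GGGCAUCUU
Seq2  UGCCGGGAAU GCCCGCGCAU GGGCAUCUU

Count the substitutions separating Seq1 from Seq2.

Mismatches occur at site 7 (C↔G), site 12 (U↔C), site 19 (U↔A).
That gives 3 mismatches out of 29 aligned sites, so the Hamming distance is 3.

3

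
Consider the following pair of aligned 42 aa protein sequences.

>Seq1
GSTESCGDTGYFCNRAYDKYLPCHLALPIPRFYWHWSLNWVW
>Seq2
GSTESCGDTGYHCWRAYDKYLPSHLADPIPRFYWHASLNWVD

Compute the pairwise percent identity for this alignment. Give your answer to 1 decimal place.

85.7%

The sequences differ at positions 12 (F/H), 14 (N/W), 23 (C/S), 27 (L/D), 36 (W/A), 42 (W/D).
36 of the 42 sites match, so the percent identity is 36/42 × 100 = 85.7%.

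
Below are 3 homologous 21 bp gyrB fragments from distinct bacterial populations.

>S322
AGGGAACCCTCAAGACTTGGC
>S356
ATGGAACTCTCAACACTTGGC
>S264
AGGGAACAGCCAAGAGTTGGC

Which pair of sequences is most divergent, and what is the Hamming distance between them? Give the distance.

6

Pairwise Hamming distances:
  S322 vs S356: 3
  S322 vs S264: 4
  S356 vs S264: 6
The largest is 6, between S356 and S264.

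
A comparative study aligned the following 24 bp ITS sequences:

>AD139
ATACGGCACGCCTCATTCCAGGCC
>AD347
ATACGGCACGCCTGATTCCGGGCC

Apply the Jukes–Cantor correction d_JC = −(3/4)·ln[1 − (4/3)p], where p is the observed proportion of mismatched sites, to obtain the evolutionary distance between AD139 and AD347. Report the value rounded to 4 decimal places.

0.0883

The sequences differ at positions 14 (C/G), 20 (A/G).
p = 2/24 = 0.083333.
d = −0.75 · ln(1 − (4/3)·0.083333) = −0.75 · ln(0.888889) = −0.75 · (-0.117783) = 0.0883.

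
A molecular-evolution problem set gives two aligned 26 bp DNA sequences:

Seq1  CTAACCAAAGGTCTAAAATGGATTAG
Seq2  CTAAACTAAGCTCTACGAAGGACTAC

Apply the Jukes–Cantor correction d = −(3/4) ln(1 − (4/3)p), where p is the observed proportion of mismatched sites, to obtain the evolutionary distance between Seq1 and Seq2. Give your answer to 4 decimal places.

0.3961

Mismatches occur at site 5 (C→A), site 7 (A→T), site 11 (G→C), site 16 (A→C), site 17 (A→G), site 19 (T→A), site 23 (T→C), site 26 (G→C).
p = 8/26 = 0.307692.
d = −0.75 · ln(1 − (4/3)·0.307692) = −0.75 · ln(0.589744) = −0.75 · (-0.528067) = 0.3961.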